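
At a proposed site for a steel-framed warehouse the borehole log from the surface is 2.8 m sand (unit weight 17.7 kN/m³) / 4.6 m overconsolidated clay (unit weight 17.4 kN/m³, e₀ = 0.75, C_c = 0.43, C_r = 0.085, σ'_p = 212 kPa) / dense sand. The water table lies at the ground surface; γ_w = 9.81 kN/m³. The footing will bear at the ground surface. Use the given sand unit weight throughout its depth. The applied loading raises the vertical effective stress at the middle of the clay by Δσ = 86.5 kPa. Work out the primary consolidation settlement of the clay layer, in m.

Mid-depth of clay below the ground surface: z = 2.8 + 4.6/2 = 5.1 m.
Total vertical stress at mid-clay: σ_v = 17.7×2.8 + 17.4×2.3 = 89.58 kPa.
Pore pressure: u = 9.81×(5.1 − 0) = 50.031 kPa.
Initial effective stress: σ'_0 = σ_v − u = 89.58 − 50.031 = 39.549 kPa.
Final effective stress: σ'_f = 39.549 + 86.5 = 126.05 kPa.
σ'_f = 126.05 ≤ σ'_p = 212 kPa, so the clay remains overconsolidated and only the recompression index applies:
S_c = C_r·H/(1+e₀)·log₁₀(σ'_f/σ'_0) = 0.085×4.6/1.75×log₁₀(126.05/39.549)
    = 0.22343 × 0.50341 = 0.1125 m

S_c ≈ 0.112 m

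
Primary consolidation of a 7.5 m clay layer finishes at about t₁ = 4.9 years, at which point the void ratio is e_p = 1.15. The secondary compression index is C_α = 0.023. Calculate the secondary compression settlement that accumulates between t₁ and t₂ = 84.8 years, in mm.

Secondary compression: S_s = C_α·H/(1+e_p)·log₁₀(t₂/t₁)
S_s = 0.023×7.5/(1+1.15)×log₁₀(84.8/4.9)
    = 0.08023 × 1.238 = 0.09934 m

S_s ≈ 99.3 mm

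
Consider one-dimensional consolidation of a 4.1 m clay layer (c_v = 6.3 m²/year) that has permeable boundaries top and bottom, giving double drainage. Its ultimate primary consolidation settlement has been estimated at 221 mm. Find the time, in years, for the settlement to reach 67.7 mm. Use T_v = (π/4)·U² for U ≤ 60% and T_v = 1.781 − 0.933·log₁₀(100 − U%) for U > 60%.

t ≈ 0.0492 years

Drainage path length: H_d = H/2 = 2.05 m (double drainage).
U = S(t)/S_ult = 67.7/221 = 0.3063.
U ≤ 60%: T_v = (π/4)·U² = (π/4)×0.30633² = 0.073703.
t = T_v·H_d²/c_v = 0.073703×2.05²/6.3 = 0.04916 years.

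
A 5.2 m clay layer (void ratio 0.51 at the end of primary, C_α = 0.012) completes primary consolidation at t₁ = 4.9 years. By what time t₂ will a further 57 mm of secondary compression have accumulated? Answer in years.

S_s = C_α·H/(1+e_p)·log₁₀(t₂/t₁) ⇒ log₁₀(t₂/t₁) = S_s·(1+e_p)/(C_α·H).
log₁₀(t₂/t₁) = 0.057 × (1+0.51) / (0.012×5.2) = 1.379
t₂ = t₁ × 10^1.379 = 4.9 × 23.95 = 117.4 years

t₂ ≈ 117 years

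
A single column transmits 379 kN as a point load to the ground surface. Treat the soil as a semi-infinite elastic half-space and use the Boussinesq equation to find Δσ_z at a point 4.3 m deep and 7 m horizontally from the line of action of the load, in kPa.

Δσ_z ≈ 0.384 kPa

Boussinesq vertical stress below a point load on an elastic half-space:
Δσ_z = 3P/(2πz²) · [1 + (r/z)²]^(−5/2)
r/z = 7/4.3 = 1.6279; [1+(r/z)²]^(−5/2) = 0.039287.
Δσ_z = 3×379/(2π×4.3²) × 0.039287 = 9.7869 × 0.039287 = 0.3845 kPa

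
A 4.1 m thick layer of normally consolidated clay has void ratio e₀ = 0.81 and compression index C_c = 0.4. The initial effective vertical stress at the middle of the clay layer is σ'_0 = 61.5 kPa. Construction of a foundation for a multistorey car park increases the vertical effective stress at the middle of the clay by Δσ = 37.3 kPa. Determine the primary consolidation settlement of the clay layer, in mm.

S_c ≈ 187 mm

Final effective stress: σ'_f = σ'_0 + Δσ = 61.5 + 37.3 = 98.8 kPa.
Normally consolidated clay, so the full stress increment lies on the virgin compression line:
S_c = C_c·H/(1+e₀)·log₁₀(σ'_f/σ'_0) = 0.4×4.1/(1+0.81)×log₁₀(98.8/61.5)
    = 0.90608 × 0.20588 = 0.1865 m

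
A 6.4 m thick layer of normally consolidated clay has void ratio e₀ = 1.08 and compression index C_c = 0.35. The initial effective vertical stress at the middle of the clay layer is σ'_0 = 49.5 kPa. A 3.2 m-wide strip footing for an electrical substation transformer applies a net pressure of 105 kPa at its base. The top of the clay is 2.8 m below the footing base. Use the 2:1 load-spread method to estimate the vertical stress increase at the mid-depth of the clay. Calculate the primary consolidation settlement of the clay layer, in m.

S_c ≈ 0.258 m

Mid-depth of clay below the footing base: z = 2.8 + 6.4/2 = 6 m.
Stress increase at mid-clay by the 2:1 spreading method:
Δσ = qB/(B+z) = 105×3.2/(3.2+6) = 36.522 kPa
Final effective stress: σ'_f = σ'_0 + Δσ = 49.5 + 36.522 = 86.022 kPa.
Normally consolidated clay, so the full stress increment lies on the virgin compression line:
S_c = C_c·H/(1+e₀)·log₁₀(σ'_f/σ'_0) = 0.35×6.4/(1+1.08)×log₁₀(86.022/49.5)
    = 1.0769 × 0.24 = 0.2585 m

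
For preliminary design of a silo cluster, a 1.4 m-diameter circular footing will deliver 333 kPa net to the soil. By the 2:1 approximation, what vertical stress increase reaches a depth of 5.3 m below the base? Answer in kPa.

Δσ_z ≈ 14.5 kPa

By the 2:1 method the load spreads at 1 horizontal : 2 vertical, so at depth z the loaded area has grown by z in each plan dimension:
Δσ ≈ qD²/(D+z)² = 333×1.4²/(1.4+5.3)² = 14.54 kPa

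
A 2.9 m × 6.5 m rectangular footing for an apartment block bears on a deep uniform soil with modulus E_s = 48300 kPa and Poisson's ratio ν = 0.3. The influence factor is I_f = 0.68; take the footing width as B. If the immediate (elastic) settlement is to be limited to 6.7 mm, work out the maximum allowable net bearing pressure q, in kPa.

q ≈ 180 kPa

S_e = q·B·(1−ν²)/E_s · I_f  ⇒  q = S_e·E_s / (B·(1−ν²)·I_f).
q = 0.0067 × 48300 / (2.9 × 0.91 × 0.68) = 180.3 kPa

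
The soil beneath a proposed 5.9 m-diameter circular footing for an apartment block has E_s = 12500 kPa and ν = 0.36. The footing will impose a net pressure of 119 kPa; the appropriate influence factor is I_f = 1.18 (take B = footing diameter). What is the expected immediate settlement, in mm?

Immediate (elastic) settlement: S_e = q·B·(1−ν²)/E_s · I_f.
S_e = 119 × 5.9 × (1 − 0.36²) / 12500 × 1.18
    = 119 × 5.9 × 0.8704 / 12500 × 1.18
    = 0.05769 m = 57.69 mm

S_e ≈ 57.7 mm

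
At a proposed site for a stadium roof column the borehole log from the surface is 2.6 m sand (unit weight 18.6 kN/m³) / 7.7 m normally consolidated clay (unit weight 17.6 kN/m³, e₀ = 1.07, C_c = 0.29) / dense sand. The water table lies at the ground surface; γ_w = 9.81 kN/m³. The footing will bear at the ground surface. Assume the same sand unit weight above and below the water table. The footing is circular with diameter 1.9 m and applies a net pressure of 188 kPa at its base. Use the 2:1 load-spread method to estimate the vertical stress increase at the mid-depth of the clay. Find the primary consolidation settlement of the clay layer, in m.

Mid-depth of clay below the ground surface: z = 2.6 + 7.7/2 = 6.45 m.
Total vertical stress at mid-clay: σ_v = 18.6×2.6 + 17.6×3.85 = 116.12 kPa.
Pore pressure: u = 9.81×(6.45 − 0) = 63.275 kPa.
Initial effective stress: σ'_0 = σ_v − u = 116.12 − 63.275 = 52.845 kPa.
Stress increase at mid-clay by the 2:1 spreading method:
Δσ ≈ qD²/(D+z)² = 188×1.9²/(1.9+6.45)² = 9.734 kPa
Final effective stress: σ'_f = σ'_0 + Δσ = 52.845 + 9.734 = 62.579 kPa.
Normally consolidated clay, so the full stress increment lies on the virgin compression line:
S_c = C_c·H/(1+e₀)·log₁₀(σ'_f/σ'_0) = 0.29×7.7/(1+1.07)×log₁₀(62.579/52.845)
    = 1.0787 × 0.073425 = 0.0792 m

S_c ≈ 0.0792 m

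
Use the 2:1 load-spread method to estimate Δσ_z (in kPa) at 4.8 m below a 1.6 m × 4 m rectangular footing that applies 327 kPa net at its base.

By the 2:1 method the load spreads at 1 horizontal : 2 vertical, so at depth z the loaded area has grown by z in each plan dimension:
Δσ = qBL/((B+z)(L+z)) = 327×1.6×4/((1.6+4.8)(4+4.8)) = 37.159 kPa

Δσ_z ≈ 37.2 kPa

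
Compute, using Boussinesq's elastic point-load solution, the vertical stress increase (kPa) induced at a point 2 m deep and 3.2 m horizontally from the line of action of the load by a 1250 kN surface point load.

Δσ_z ≈ 6.24 kPa

Boussinesq vertical stress below a point load on an elastic half-space:
Δσ_z = 3P/(2πz²) · [1 + (r/z)²]^(−5/2)
r/z = 3.2/2 = 1.6; [1+(r/z)²]^(−5/2) = 0.041819.
Δσ_z = 3×1250/(2π×2²) × 0.041819 = 149.21 × 0.041819 = 6.24 kPa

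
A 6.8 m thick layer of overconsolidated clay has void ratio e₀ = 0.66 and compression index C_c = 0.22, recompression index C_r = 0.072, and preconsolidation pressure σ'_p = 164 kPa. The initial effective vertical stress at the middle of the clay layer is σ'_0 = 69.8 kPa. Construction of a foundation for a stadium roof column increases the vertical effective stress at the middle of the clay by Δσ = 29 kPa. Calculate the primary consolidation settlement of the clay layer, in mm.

Final effective stress: σ'_f = 69.8 + 29 = 98.8 kPa.
σ'_f = 98.8 ≤ σ'_p = 164 kPa, so the clay remains overconsolidated and only the recompression index applies:
S_c = C_r·H/(1+e₀)·log₁₀(σ'_f/σ'_0) = 0.072×6.8/1.66×log₁₀(98.8/69.8)
    = 0.29494 × 0.1509 = 0.04451 m

S_c ≈ 44.5 mm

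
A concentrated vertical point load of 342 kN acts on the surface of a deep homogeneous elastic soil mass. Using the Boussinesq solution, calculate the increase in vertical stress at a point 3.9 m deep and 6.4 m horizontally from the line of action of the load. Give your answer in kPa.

Boussinesq vertical stress below a point load on an elastic half-space:
Δσ_z = 3P/(2πz²) · [1 + (r/z)²]^(−5/2)
r/z = 6.4/3.9 = 1.641; [1+(r/z)²]^(−5/2) = 0.038156.
Δσ_z = 3×342/(2π×3.9²) × 0.038156 = 10.736 × 0.038156 = 0.4096 kPa

Δσ_z ≈ 0.41 kPa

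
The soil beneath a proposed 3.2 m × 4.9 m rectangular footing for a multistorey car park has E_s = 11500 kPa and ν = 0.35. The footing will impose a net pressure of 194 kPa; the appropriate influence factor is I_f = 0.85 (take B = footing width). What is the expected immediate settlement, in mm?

Immediate (elastic) settlement: S_e = q·B·(1−ν²)/E_s · I_f.
S_e = 194 × 3.2 × (1 − 0.35²) / 11500 × 0.85
    = 194 × 3.2 × 0.8775 / 11500 × 0.85
    = 0.04026 m = 40.26 mm

S_e ≈ 40.3 mm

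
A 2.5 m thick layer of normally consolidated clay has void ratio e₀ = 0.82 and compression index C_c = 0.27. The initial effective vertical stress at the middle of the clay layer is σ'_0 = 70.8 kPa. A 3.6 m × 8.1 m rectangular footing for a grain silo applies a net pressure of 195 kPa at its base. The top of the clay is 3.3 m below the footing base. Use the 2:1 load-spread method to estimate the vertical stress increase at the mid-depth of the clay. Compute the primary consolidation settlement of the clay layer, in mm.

Mid-depth of clay below the footing base: z = 3.3 + 2.5/2 = 4.55 m.
Stress increase at mid-clay by the 2:1 spreading method:
Δσ = qBL/((B+z)(L+z)) = 195×3.6×8.1/((3.6+4.55)(8.1+4.55)) = 55.154 kPa
Final effective stress: σ'_f = σ'_0 + Δσ = 70.8 + 55.154 = 125.95 kPa.
Normally consolidated clay, so the full stress increment lies on the virgin compression line:
S_c = C_c·H/(1+e₀)·log₁₀(σ'_f/σ'_0) = 0.27×2.5/(1+0.82)×log₁₀(125.95/70.8)
    = 0.37088 × 0.25016 = 0.09278 m

S_c ≈ 92.8 mm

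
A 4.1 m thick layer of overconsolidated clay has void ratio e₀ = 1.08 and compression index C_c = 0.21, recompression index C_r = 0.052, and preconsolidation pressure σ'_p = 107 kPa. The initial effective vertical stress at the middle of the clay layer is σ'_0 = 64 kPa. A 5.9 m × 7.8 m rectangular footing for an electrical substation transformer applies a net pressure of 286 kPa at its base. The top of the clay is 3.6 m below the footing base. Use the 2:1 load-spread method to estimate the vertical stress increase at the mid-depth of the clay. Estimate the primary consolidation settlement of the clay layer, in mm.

S_c ≈ 82.1 mm

Mid-depth of clay below the footing base: z = 3.6 + 4.1/2 = 5.65 m.
Stress increase at mid-clay by the 2:1 spreading method:
Δσ = qBL/((B+z)(L+z)) = 286×5.9×7.8/((5.9+5.65)(7.8+5.65)) = 84.724 kPa
Final effective stress: σ'_f = 64 + 84.724 = 148.72 kPa.
σ'_f = 148.72 > σ'_p = 107 kPa, so the stress path crosses the preconsolidation pressure — recompression up to σ'_p, then virgin compression beyond:
S_c = H/(1+e₀)·[C_r·log₁₀(σ'_p/σ'_0) + C_c·log₁₀(σ'_f/σ'_p)]
    = 4.1/2.08 × [0.052×log₁₀(107/64) + 0.21×log₁₀(148.72/107)]
    = 1.9712 × [0.011607 + 0.030027] = 0.08207 m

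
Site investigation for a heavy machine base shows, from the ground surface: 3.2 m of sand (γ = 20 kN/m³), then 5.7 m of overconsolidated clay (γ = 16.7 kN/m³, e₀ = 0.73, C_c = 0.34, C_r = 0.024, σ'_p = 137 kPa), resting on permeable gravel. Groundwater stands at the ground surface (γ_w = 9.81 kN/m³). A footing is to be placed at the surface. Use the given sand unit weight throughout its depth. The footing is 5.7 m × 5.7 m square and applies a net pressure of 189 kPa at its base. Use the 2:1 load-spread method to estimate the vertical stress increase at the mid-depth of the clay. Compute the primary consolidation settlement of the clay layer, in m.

Mid-depth of clay below the ground surface: z = 3.2 + 5.7/2 = 6.05 m.
Total vertical stress at mid-clay: σ_v = 20×3.2 + 16.7×2.85 = 111.59 kPa.
Pore pressure: u = 9.81×(6.05 − 0) = 59.351 kPa.
Initial effective stress: σ'_0 = σ_v − u = 111.59 − 59.351 = 52.239 kPa.
Stress increase at mid-clay by the 2:1 spreading method:
Δσ = qBL/((B+z)(L+z)) = 189×5.7×5.7/((5.7+6.05)(5.7+6.05)) = 44.477 kPa
Final effective stress: σ'_f = 52.239 + 44.477 = 96.716 kPa.
σ'_f = 96.716 ≤ σ'_p = 137 kPa, so the clay remains overconsolidated and only the recompression index applies:
S_c = C_r·H/(1+e₀)·log₁₀(σ'_f/σ'_0) = 0.024×5.7/1.73×log₁₀(96.716/52.239)
    = 0.079075 × 0.2675 = 0.02115 m

S_c ≈ 0.0212 m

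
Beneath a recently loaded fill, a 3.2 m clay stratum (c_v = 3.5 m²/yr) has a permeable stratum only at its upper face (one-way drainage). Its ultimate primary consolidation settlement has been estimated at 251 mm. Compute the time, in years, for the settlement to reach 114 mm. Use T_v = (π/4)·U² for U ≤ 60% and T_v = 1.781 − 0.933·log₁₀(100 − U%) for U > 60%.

Drainage path length: H_d = H = 3.2 m (single drainage).
U = S(t)/S_ult = 114/251 = 0.4542.
U ≤ 60%: T_v = (π/4)·U² = (π/4)×0.45418² = 0.16201.
t = T_v·H_d²/c_v = 0.16201×3.2²/3.5 = 0.474 years.

t ≈ 0.474 years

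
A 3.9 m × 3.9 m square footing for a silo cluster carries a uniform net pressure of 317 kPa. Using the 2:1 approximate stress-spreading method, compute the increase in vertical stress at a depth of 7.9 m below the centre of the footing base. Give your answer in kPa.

Δσ_z ≈ 34.6 kPa

By the 2:1 method the load spreads at 1 horizontal : 2 vertical, so at depth z the loaded area has grown by z in each plan dimension:
Δσ = qBL/((B+z)(L+z)) = 317×3.9×3.9/((3.9+7.9)(3.9+7.9)) = 34.628 kPa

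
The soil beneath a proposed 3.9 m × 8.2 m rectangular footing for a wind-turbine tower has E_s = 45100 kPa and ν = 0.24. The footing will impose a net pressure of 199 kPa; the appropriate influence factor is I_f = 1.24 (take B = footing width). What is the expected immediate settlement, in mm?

S_e ≈ 20.1 mm

Immediate (elastic) settlement: S_e = q·B·(1−ν²)/E_s · I_f.
S_e = 199 × 3.9 × (1 − 0.24²) / 45100 × 1.24
    = 199 × 3.9 × 0.9424 / 45100 × 1.24
    = 0.02011 m = 20.11 mm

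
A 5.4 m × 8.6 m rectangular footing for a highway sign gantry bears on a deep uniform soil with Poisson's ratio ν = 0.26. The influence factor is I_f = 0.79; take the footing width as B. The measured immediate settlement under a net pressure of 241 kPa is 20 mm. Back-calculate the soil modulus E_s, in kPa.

E_s ≈ 47900 kPa

S_e = q·B·(1−ν²)/E_s · I_f  ⇒  E_s = q·B·(1−ν²)·I_f / S_e.
E_s = 241 × 5.4 × 0.9324 × 0.79 / 0.02 = 47930 kPa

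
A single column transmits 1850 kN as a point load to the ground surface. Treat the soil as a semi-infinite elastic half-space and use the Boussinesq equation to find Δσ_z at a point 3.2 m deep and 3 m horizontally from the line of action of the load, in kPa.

Boussinesq vertical stress below a point load on an elastic half-space:
Δσ_z = 3P/(2πz²) · [1 + (r/z)²]^(−5/2)
r/z = 3/3.2 = 0.9375; [1+(r/z)²]^(−5/2) = 0.20665.
Δσ_z = 3×1850/(2π×3.2²) × 0.20665 = 86.261 × 0.20665 = 17.83 kPa

Δσ_z ≈ 17.8 kPa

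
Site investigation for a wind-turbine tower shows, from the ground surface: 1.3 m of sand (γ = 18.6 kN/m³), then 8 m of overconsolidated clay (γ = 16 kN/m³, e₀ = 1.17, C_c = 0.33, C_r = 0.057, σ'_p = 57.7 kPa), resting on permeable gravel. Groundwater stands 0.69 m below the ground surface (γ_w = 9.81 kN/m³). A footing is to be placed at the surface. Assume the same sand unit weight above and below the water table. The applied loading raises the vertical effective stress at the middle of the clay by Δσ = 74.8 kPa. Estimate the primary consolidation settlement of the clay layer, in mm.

S_c ≈ 404 mm

Mid-depth of clay below the ground surface: z = 1.3 + 8/2 = 5.3 m.
Total vertical stress at mid-clay: σ_v = 18.6×1.3 + 16×4 = 88.18 kPa.
Pore pressure: u = 9.81×(5.3 − 0.69) = 45.224 kPa.
Initial effective stress: σ'_0 = σ_v − u = 88.18 − 45.224 = 42.956 kPa.
Final effective stress: σ'_f = 42.956 + 74.8 = 117.76 kPa.
σ'_f = 117.76 > σ'_p = 57.7 kPa, so the stress path crosses the preconsolidation pressure — recompression up to σ'_p, then virgin compression beyond:
S_c = H/(1+e₀)·[C_r·log₁₀(σ'_p/σ'_0) + C_c·log₁₀(σ'_f/σ'_p)]
    = 8/2.17 × [0.057×log₁₀(57.7/42.956) + 0.33×log₁₀(117.76/57.7)]
    = 3.6866 × [0.0073047 + 0.10224] = 0.4038 m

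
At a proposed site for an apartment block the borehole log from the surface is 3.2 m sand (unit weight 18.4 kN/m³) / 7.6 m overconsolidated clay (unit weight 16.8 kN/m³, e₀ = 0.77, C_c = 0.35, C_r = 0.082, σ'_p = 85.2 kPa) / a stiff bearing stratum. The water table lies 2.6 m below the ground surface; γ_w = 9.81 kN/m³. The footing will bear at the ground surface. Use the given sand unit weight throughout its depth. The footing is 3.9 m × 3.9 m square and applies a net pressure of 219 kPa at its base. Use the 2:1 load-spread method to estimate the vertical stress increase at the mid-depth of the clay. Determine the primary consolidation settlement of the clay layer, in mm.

Mid-depth of clay below the ground surface: z = 3.2 + 7.6/2 = 7 m.
Total vertical stress at mid-clay: σ_v = 18.4×3.2 + 16.8×3.8 = 122.72 kPa.
Pore pressure: u = 9.81×(7 − 2.6) = 43.164 kPa.
Initial effective stress: σ'_0 = σ_v − u = 122.72 − 43.164 = 79.556 kPa.
Stress increase at mid-clay by the 2:1 spreading method:
Δσ = qBL/((B+z)(L+z)) = 219×3.9×3.9/((3.9+7)(3.9+7)) = 28.036 kPa
Final effective stress: σ'_f = 79.556 + 28.036 = 107.59 kPa.
σ'_f = 107.59 > σ'_p = 85.2 kPa, so the stress path crosses the preconsolidation pressure — recompression up to σ'_p, then virgin compression beyond:
S_c = H/(1+e₀)·[C_r·log₁₀(σ'_p/σ'_0) + C_c·log₁₀(σ'_f/σ'_p)]
    = 7.6/1.77 × [0.082×log₁₀(85.2/79.556) + 0.35×log₁₀(107.59/85.2)]
    = 4.2938 × [0.0024409 + 0.035466] = 0.1628 m

S_c ≈ 163 mm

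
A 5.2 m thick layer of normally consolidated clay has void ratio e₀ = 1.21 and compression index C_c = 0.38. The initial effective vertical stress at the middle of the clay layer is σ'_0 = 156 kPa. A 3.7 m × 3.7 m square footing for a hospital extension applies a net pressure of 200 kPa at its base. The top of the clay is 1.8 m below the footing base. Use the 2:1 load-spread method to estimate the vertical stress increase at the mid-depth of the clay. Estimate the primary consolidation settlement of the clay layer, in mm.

Mid-depth of clay below the footing base: z = 1.8 + 5.2/2 = 4.4 m.
Stress increase at mid-clay by the 2:1 spreading method:
Δσ = qBL/((B+z)(L+z)) = 200×3.7×3.7/((3.7+4.4)(3.7+4.4)) = 41.731 kPa
Final effective stress: σ'_f = σ'_0 + Δσ = 156 + 41.731 = 197.73 kPa.
Normally consolidated clay, so the full stress increment lies on the virgin compression line:
S_c = C_c·H/(1+e₀)·log₁₀(σ'_f/σ'_0) = 0.38×5.2/(1+1.21)×log₁₀(197.73/156)
    = 0.89412 × 0.10295 = 0.09205 m

S_c ≈ 92 mm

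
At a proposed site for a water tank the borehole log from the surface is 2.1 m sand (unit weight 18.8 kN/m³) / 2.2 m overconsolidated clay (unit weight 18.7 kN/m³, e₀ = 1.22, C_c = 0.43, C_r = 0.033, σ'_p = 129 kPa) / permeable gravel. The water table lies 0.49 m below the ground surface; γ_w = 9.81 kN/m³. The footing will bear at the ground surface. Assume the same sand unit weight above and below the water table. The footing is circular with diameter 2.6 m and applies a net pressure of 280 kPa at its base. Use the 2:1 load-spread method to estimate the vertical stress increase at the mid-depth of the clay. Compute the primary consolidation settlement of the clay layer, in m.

S_c ≈ 0.014 m

Mid-depth of clay below the ground surface: z = 2.1 + 2.2/2 = 3.2 m.
Total vertical stress at mid-clay: σ_v = 18.8×2.1 + 18.7×1.1 = 60.05 kPa.
Pore pressure: u = 9.81×(3.2 − 0.49) = 26.585 kPa.
Initial effective stress: σ'_0 = σ_v − u = 60.05 − 26.585 = 33.465 kPa.
Stress increase at mid-clay by the 2:1 spreading method:
Δσ ≈ qD²/(D+z)² = 280×2.6²/(2.6+3.2)² = 56.266 kPa
Final effective stress: σ'_f = 33.465 + 56.266 = 89.731 kPa.
σ'_f = 89.731 ≤ σ'_p = 129 kPa, so the clay remains overconsolidated and only the recompression index applies:
S_c = C_r·H/(1+e₀)·log₁₀(σ'_f/σ'_0) = 0.033×2.2/2.22×log₁₀(89.731/33.465)
    = 0.032703 × 0.42835 = 0.01401 m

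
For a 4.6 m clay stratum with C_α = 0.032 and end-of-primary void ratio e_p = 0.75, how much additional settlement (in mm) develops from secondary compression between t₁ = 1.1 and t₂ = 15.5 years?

Secondary compression: S_s = C_α·H/(1+e_p)·log₁₀(t₂/t₁)
S_s = 0.032×4.6/(1+0.75)×log₁₀(15.5/1.1)
    = 0.08411 × 1.149 = 0.09664 m

S_s ≈ 96.6 mm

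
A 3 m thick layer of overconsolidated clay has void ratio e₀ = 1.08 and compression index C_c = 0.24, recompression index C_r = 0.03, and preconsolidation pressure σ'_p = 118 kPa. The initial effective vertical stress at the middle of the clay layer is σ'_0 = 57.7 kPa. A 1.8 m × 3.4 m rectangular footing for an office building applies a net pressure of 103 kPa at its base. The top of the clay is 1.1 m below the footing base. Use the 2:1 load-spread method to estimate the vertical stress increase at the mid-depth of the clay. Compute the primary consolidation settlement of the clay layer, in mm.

S_c ≈ 6.51 mm

Mid-depth of clay below the footing base: z = 1.1 + 3/2 = 2.6 m.
Stress increase at mid-clay by the 2:1 spreading method:
Δσ = qBL/((B+z)(L+z)) = 103×1.8×3.4/((1.8+2.6)(3.4+2.6)) = 23.877 kPa
Final effective stress: σ'_f = 57.7 + 23.877 = 81.577 kPa.
σ'_f = 81.577 ≤ σ'_p = 118 kPa, so the clay remains overconsolidated and only the recompression index applies:
S_c = C_r·H/(1+e₀)·log₁₀(σ'_f/σ'_0) = 0.03×3/2.08×log₁₀(81.577/57.7)
    = 0.043269 × 0.15039 = 0.006507 m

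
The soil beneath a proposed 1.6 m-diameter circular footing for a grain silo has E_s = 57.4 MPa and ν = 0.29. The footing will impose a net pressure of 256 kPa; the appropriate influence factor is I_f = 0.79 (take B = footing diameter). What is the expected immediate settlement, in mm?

S_e ≈ 5.16 mm

Immediate (elastic) settlement: S_e = q·B·(1−ν²)/E_s · I_f.
E_s = 57.4 MPa = 57400 kPa.
S_e = 256 × 1.6 × (1 − 0.29²) / 57400 × 0.79
    = 256 × 1.6 × 0.9159 / 57400 × 0.79
    = 0.005163 m = 5.163 mm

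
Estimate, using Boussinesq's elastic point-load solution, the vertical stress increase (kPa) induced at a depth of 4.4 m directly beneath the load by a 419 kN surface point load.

Boussinesq vertical stress below a point load on an elastic half-space:
Δσ_z = 3P/(2πz²) · [1 + (r/z)²]^(−5/2)
r/z = 0/4.4 = 0; [1+(r/z)²]^(−5/2) = 1.
Δσ_z = 3×419/(2π×4.4²) × 1 = 10.334 × 1 = 10.33 kPa

Δσ_z ≈ 10.3 kPa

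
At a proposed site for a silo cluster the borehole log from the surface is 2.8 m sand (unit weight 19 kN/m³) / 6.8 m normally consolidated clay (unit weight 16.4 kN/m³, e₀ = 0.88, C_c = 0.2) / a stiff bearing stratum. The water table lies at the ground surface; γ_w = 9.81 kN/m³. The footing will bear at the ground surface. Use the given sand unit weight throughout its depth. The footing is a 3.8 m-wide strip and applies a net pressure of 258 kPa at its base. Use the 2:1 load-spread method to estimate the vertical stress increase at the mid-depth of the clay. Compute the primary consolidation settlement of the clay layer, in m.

S_c ≈ 0.349 m

Mid-depth of clay below the ground surface: z = 2.8 + 6.8/2 = 6.2 m.
Total vertical stress at mid-clay: σ_v = 19×2.8 + 16.4×3.4 = 108.96 kPa.
Pore pressure: u = 9.81×(6.2 − 0) = 60.822 kPa.
Initial effective stress: σ'_0 = σ_v − u = 108.96 − 60.822 = 48.138 kPa.
Stress increase at mid-clay by the 2:1 spreading method:
Δσ = qB/(B+z) = 258×3.8/(3.8+6.2) = 98.04 kPa
Final effective stress: σ'_f = σ'_0 + Δσ = 48.138 + 98.04 = 146.18 kPa.
Normally consolidated clay, so the full stress increment lies on the virgin compression line:
S_c = C_c·H/(1+e₀)·log₁₀(σ'_f/σ'_0) = 0.2×6.8/(1+0.88)×log₁₀(146.18/48.138)
    = 0.7234 × 0.4824 = 0.349 m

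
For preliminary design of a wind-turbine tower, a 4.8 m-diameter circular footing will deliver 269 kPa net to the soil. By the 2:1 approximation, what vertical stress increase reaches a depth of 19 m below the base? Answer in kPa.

By the 2:1 method the load spreads at 1 horizontal : 2 vertical, so at depth z the loaded area has grown by z in each plan dimension:
Δσ ≈ qD²/(D+z)² = 269×4.8²/(4.8+19)² = 10.942 kPa

Δσ_z ≈ 10.9 kPa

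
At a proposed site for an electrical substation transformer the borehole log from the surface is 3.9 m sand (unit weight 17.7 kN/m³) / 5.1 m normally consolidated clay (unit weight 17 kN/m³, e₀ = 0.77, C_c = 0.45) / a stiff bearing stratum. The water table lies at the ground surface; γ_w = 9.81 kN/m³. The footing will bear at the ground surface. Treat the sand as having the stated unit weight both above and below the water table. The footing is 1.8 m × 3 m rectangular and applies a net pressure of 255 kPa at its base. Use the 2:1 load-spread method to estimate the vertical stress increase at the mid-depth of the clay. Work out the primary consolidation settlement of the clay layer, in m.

Mid-depth of clay below the ground surface: z = 3.9 + 5.1/2 = 6.45 m.
Total vertical stress at mid-clay: σ_v = 17.7×3.9 + 17×2.55 = 112.38 kPa.
Pore pressure: u = 9.81×(6.45 − 0) = 63.275 kPa.
Initial effective stress: σ'_0 = σ_v − u = 112.38 − 63.275 = 49.105 kPa.
Stress increase at mid-clay by the 2:1 spreading method:
Δσ = qBL/((B+z)(L+z)) = 255×1.8×3/((1.8+6.45)(3+6.45)) = 17.662 kPa
Final effective stress: σ'_f = σ'_0 + Δσ = 49.105 + 17.662 = 66.767 kPa.
Normally consolidated clay, so the full stress increment lies on the virgin compression line:
S_c = C_c·H/(1+e₀)·log₁₀(σ'_f/σ'_0) = 0.45×5.1/(1+0.77)×log₁₀(66.767/49.105)
    = 1.2966 × 0.13344 = 0.173 m

S_c ≈ 0.173 m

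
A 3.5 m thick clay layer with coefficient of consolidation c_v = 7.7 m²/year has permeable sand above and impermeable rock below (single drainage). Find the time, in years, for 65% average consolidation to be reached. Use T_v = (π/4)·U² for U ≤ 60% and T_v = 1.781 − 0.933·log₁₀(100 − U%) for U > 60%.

t ≈ 0.542 years

Drainage path length: H_d = H = 3.5 m (single drainage).
U > 60%: T_v = 1.781 − 0.933·log₁₀(100 − 65) = 0.34038.
t = T_v·H_d²/c_v = 0.34038×3.5²/7.7 = 0.5415 years.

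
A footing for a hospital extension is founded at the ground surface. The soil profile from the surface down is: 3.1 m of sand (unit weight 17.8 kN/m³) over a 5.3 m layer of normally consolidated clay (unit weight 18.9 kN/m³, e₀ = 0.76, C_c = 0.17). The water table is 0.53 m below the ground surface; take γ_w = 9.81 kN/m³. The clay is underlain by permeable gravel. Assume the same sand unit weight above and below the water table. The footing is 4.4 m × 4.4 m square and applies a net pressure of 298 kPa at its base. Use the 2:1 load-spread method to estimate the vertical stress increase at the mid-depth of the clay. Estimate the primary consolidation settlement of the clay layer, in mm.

S_c ≈ 158 mm

Mid-depth of clay below the ground surface: z = 3.1 + 5.3/2 = 5.75 m.
Total vertical stress at mid-clay: σ_v = 17.8×3.1 + 18.9×2.65 = 105.27 kPa.
Pore pressure: u = 9.81×(5.75 − 0.53) = 51.208 kPa.
Initial effective stress: σ'_0 = σ_v − u = 105.27 − 51.208 = 54.062 kPa.
Stress increase at mid-clay by the 2:1 spreading method:
Δσ = qBL/((B+z)(L+z)) = 298×4.4×4.4/((4.4+5.75)(4.4+5.75)) = 56 kPa
Final effective stress: σ'_f = σ'_0 + Δσ = 54.062 + 56 = 110.06 kPa.
Normally consolidated clay, so the full stress increment lies on the virgin compression line:
S_c = C_c·H/(1+e₀)·log₁₀(σ'_f/σ'_0) = 0.17×5.3/(1+0.76)×log₁₀(110.06/54.062)
    = 0.51193 × 0.30874 = 0.1581 m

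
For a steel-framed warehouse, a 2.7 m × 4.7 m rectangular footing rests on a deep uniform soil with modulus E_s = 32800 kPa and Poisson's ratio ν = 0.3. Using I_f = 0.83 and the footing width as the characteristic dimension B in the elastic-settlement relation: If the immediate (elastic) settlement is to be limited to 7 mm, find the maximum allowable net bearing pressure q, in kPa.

S_e = q·B·(1−ν²)/E_s · I_f  ⇒  q = S_e·E_s / (B·(1−ν²)·I_f).
q = 0.007 × 32800 / (2.7 × 0.91 × 0.83) = 112.6 kPa

q ≈ 113 kPa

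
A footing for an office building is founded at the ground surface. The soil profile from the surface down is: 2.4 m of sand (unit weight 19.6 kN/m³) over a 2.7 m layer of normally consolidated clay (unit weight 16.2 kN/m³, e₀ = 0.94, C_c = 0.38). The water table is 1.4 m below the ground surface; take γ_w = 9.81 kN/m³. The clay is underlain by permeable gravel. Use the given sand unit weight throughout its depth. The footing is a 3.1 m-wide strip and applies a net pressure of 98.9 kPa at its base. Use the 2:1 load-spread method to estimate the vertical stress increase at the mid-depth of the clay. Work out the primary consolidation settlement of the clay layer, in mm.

Mid-depth of clay below the ground surface: z = 2.4 + 2.7/2 = 3.75 m.
Total vertical stress at mid-clay: σ_v = 19.6×2.4 + 16.2×1.35 = 68.91 kPa.
Pore pressure: u = 9.81×(3.75 − 1.4) = 23.054 kPa.
Initial effective stress: σ'_0 = σ_v − u = 68.91 − 23.054 = 45.856 kPa.
Stress increase at mid-clay by the 2:1 spreading method:
Δσ = qB/(B+z) = 98.9×3.1/(3.1+3.75) = 44.758 kPa
Final effective stress: σ'_f = σ'_0 + Δσ = 45.856 + 44.758 = 90.614 kPa.
Normally consolidated clay, so the full stress increment lies on the virgin compression line:
S_c = C_c·H/(1+e₀)·log₁₀(σ'_f/σ'_0) = 0.38×2.7/(1+0.94)×log₁₀(90.614/45.856)
    = 0.52887 × 0.2958 = 0.1564 m

S_c ≈ 156 mm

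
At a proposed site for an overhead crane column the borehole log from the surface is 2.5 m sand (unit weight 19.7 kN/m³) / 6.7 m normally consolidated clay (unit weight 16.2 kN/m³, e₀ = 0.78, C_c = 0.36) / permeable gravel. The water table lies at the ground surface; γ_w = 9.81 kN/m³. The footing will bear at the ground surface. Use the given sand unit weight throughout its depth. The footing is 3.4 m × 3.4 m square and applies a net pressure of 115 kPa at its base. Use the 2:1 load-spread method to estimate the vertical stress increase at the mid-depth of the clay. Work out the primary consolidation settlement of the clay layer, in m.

Mid-depth of clay below the ground surface: z = 2.5 + 6.7/2 = 5.85 m.
Total vertical stress at mid-clay: σ_v = 19.7×2.5 + 16.2×3.35 = 103.52 kPa.
Pore pressure: u = 9.81×(5.85 − 0) = 57.389 kPa.
Initial effective stress: σ'_0 = σ_v − u = 103.52 − 57.389 = 46.131 kPa.
Stress increase at mid-clay by the 2:1 spreading method:
Δσ = qBL/((B+z)(L+z)) = 115×3.4×3.4/((3.4+5.85)(3.4+5.85)) = 15.537 kPa
Final effective stress: σ'_f = σ'_0 + Δσ = 46.131 + 15.537 = 61.668 kPa.
Normally consolidated clay, so the full stress increment lies on the virgin compression line:
S_c = C_c·H/(1+e₀)·log₁₀(σ'_f/σ'_0) = 0.36×6.7/(1+0.78)×log₁₀(61.668/46.131)
    = 1.3551 × 0.12607 = 0.1708 m

S_c ≈ 0.171 m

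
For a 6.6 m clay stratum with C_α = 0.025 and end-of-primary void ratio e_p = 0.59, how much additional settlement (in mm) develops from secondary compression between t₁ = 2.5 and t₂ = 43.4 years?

Secondary compression: S_s = C_α·H/(1+e_p)·log₁₀(t₂/t₁)
S_s = 0.025×6.6/(1+0.59)×log₁₀(43.4/2.5)
    = 0.1038 × 1.24 = 0.1286 m

S_s ≈ 129 mm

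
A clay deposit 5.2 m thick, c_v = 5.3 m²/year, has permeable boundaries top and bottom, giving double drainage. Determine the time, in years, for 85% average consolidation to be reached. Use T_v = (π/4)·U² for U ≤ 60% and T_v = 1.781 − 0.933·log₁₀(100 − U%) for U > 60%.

Drainage path length: H_d = H/2 = 2.6 m (double drainage).
U > 60%: T_v = 1.781 − 0.933·log₁₀(100 − 85) = 0.68371.
t = T_v·H_d²/c_v = 0.68371×2.6²/5.3 = 0.8721 years.

t ≈ 0.872 years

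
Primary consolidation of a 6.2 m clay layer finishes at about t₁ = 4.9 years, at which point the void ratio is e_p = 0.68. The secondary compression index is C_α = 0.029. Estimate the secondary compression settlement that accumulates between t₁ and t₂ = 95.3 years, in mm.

Secondary compression: S_s = C_α·H/(1+e_p)·log₁₀(t₂/t₁)
S_s = 0.029×6.2/(1+0.68)×log₁₀(95.3/4.9)
    = 0.107 × 1.289 = 0.1379 m

S_s ≈ 138 mm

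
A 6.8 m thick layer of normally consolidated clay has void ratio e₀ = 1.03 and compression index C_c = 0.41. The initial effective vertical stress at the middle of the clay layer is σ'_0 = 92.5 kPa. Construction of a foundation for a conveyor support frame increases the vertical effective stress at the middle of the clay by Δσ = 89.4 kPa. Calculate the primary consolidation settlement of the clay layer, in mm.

S_c ≈ 403 mm

Final effective stress: σ'_f = σ'_0 + Δσ = 92.5 + 89.4 = 181.9 kPa.
Normally consolidated clay, so the full stress increment lies on the virgin compression line:
S_c = C_c·H/(1+e₀)·log₁₀(σ'_f/σ'_0) = 0.41×6.8/(1+1.03)×log₁₀(181.9/92.5)
    = 1.3734 × 0.29369 = 0.4034 m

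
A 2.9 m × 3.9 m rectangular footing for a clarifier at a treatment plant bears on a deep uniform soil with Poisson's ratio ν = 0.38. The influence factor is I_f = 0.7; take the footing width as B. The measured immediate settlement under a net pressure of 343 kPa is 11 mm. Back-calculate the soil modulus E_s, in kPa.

E_s ≈ 54200 kPa

S_e = q·B·(1−ν²)/E_s · I_f  ⇒  E_s = q·B·(1−ν²)·I_f / S_e.
E_s = 343 × 2.9 × 0.8556 × 0.7 / 0.011 = 54160 kPa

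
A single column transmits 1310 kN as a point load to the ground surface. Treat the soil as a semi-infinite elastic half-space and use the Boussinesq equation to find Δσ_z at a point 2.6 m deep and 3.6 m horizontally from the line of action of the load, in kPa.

Boussinesq vertical stress below a point load on an elastic half-space:
Δσ_z = 3P/(2πz²) · [1 + (r/z)²]^(−5/2)
r/z = 3.6/2.6 = 1.3846; [1+(r/z)²]^(−5/2) = 0.068802.
Δσ_z = 3×1310/(2π×2.6²) × 0.068802 = 92.526 × 0.068802 = 6.366 kPa

Δσ_z ≈ 6.37 kPa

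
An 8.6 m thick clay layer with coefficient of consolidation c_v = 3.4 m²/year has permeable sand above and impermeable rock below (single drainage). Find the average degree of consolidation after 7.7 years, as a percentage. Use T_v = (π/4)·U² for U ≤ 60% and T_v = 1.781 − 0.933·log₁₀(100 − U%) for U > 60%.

U ≈ 66.2 %

Drainage path length: H_d = H = 8.6 m (single drainage).
T_v = c_v·t/H_d² = 3.4×7.7/8.6² = 0.35398.
T_v = 0.35398 corresponds to the U > 60% branch:
U = 1 − 10^((1.781 − T_v)/0.933)/100 = 0.6615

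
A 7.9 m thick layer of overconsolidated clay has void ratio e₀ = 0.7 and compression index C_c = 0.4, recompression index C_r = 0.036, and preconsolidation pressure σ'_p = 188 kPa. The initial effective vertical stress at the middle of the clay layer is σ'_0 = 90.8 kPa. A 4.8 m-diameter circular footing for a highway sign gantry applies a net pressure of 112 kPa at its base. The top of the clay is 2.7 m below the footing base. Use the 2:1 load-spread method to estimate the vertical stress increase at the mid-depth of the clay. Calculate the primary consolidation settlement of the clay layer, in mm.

S_c ≈ 14.3 mm

Mid-depth of clay below the footing base: z = 2.7 + 7.9/2 = 6.65 m.
Stress increase at mid-clay by the 2:1 spreading method:
Δσ ≈ qD²/(D+z)² = 112×4.8²/(4.8+6.65)² = 19.683 kPa
Final effective stress: σ'_f = 90.8 + 19.683 = 110.48 kPa.
σ'_f = 110.48 ≤ σ'_p = 188 kPa, so the clay remains overconsolidated and only the recompression index applies:
S_c = C_r·H/(1+e₀)·log₁₀(σ'_f/σ'_0) = 0.036×7.9/1.7×log₁₀(110.48/90.8)
    = 0.1673 × 0.085198 = 0.01425 m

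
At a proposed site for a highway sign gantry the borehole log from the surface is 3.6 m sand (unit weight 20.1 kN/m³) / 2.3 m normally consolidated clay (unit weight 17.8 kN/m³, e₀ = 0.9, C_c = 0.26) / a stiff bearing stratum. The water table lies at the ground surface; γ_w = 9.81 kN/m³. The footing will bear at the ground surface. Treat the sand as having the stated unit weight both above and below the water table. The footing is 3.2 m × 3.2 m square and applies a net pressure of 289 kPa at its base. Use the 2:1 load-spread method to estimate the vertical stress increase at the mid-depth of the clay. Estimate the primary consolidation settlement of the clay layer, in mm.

Mid-depth of clay below the ground surface: z = 3.6 + 2.3/2 = 4.75 m.
Total vertical stress at mid-clay: σ_v = 20.1×3.6 + 17.8×1.15 = 92.83 kPa.
Pore pressure: u = 9.81×(4.75 − 0) = 46.598 kPa.
Initial effective stress: σ'_0 = σ_v − u = 92.83 − 46.598 = 46.232 kPa.
Stress increase at mid-clay by the 2:1 spreading method:
Δσ = qBL/((B+z)(L+z)) = 289×3.2×3.2/((3.2+4.75)(3.2+4.75)) = 46.823 kPa
Final effective stress: σ'_f = σ'_0 + Δσ = 46.232 + 46.823 = 93.055 kPa.
Normally consolidated clay, so the full stress increment lies on the virgin compression line:
S_c = C_c·H/(1+e₀)·log₁₀(σ'_f/σ'_0) = 0.26×2.3/(1+0.9)×log₁₀(93.055/46.232)
    = 0.31474 × 0.3038 = 0.09562 m

S_c ≈ 95.6 mm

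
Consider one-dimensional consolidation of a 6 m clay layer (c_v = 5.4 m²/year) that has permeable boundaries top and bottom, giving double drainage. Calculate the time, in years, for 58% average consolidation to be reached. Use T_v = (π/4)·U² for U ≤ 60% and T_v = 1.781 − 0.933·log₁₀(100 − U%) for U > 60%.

Drainage path length: H_d = H/2 = 3 m (double drainage).
U ≤ 60%: T_v = (π/4)·U² = (π/4)×0.58² = 0.26421.
t = T_v·H_d²/c_v = 0.26421×3²/5.4 = 0.4403 years.

t ≈ 0.44 years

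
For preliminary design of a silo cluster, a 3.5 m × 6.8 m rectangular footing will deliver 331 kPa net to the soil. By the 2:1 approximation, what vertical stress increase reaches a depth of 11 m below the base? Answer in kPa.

By the 2:1 method the load spreads at 1 horizontal : 2 vertical, so at depth z the loaded area has grown by z in each plan dimension:
Δσ = qBL/((B+z)(L+z)) = 331×3.5×6.8/((3.5+11)(6.8+11)) = 30.522 kPa

Δσ_z ≈ 30.5 kPa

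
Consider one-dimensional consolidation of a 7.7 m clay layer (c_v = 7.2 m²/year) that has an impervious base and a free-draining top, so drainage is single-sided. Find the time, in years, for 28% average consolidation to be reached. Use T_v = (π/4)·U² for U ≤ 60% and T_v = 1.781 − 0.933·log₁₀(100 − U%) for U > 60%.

Drainage path length: H_d = H = 7.7 m (single drainage).
U ≤ 60%: T_v = (π/4)·U² = (π/4)×0.28² = 0.061575.
t = T_v·H_d²/c_v = 0.061575×7.7²/7.2 = 0.5071 years.

t ≈ 0.507 years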